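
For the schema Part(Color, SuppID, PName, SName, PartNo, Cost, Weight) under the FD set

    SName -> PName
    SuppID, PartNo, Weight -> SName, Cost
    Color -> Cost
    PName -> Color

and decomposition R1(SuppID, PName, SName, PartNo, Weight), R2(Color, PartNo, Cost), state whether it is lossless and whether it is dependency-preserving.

Lossless test: (PartNo)⁺ = {PartNo}, which is a superkey of neither fragment — lossy.
Dependency preservation: the restricted closure of {SuppID, PartNo, Weight} across the fragments never reaches {SName, Cost}, so SuppID, PartNo, Weight → SName, Cost cannot be enforced without a join — not preserved.

lossy and not dependency-preserving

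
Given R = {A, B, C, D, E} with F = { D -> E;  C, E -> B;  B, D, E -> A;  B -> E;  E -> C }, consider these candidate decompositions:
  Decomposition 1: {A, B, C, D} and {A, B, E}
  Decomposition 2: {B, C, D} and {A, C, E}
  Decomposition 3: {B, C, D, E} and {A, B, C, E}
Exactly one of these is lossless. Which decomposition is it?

Decomposition 1: common = {A, B}, closure = {A, B, C, E} → lossless.
Decomposition 2: common = {C}, closure = {C} → lossy.
Decomposition 3: common = {B, C, E}, closure = {B, C, E} → lossy.

Decomposition 1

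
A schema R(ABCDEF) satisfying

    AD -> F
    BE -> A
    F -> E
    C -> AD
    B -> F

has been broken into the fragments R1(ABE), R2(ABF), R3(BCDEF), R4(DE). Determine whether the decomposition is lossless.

Yes

Chase test. Columns are ABCDEF; row i has aⱼ where attribute j ∈ Ri, else bᵢⱼ.
Initial tableau (one row per fragment):
  row 1: a1 a2 b13 b14 a5 b16
  row 2: a1 a2 b23 b24 b25 a6
  row 3: b31 a2 a3 a4 a5 a6
  row 4: b41 b42 b43 a4 a5 b46
Rows 1 and 3 agree on BE; apply BE→A and equate their A entries.
Rows 2 and 3 agree on F; apply F→E and equate their E entries.
Rows 1 and 2 agree on B; apply B→F and equate their F entries.
Row 3 is now all distinguished symbols — the join is lossless.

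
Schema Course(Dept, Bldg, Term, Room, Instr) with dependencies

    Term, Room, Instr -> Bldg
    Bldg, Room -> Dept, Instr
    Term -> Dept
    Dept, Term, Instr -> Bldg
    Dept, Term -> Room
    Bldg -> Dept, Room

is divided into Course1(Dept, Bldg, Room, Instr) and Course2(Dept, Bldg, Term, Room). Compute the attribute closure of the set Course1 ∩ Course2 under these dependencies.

Course1 ∩ Course2 = {Dept, Bldg, Room}.
Bldg, Room → Dept, Instr applies, adding Instr
Closure: {Dept, Bldg, Room, Instr}.

Dept, Bldg, Room, Instr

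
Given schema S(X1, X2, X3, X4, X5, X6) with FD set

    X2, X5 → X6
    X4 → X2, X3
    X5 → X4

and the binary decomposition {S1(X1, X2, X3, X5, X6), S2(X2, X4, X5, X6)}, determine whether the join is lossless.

Yes

Common attributes: S1 ∩ S2 = {X2, X5, X6}.
Closure of {X2, X5, X6}: X5 → X4 applies, adding X4; X4 → X2, X3 applies, adding X3. So (X2, X5, X6)⁺ = {X2, X3, X4, X5, X6}.
This closure contains every attribute of S2, so S1 ∩ S2 → S2. The join is lossless.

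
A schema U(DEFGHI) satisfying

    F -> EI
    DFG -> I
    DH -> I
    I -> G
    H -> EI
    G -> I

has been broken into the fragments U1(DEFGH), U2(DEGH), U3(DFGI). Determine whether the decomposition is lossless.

Yes

Chase test. Columns are DEFGHI; row i has aⱼ where attribute j ∈ Ui, else bᵢⱼ.
Initial tableau (one row per fragment):
  row 1: a1 a2 a3 a4 a5 b16
  row 2: a1 a2 b23 a4 a5 b26
  row 3: a1 b32 a3 a4 b35 a6
Rows 1 and 3 agree on F; apply F→EI and equate their EI entries.
Rows 1 and 2 agree on DH; apply DH→I and equate their I entries.
Row 1 is now all distinguished symbols — the join is lossless.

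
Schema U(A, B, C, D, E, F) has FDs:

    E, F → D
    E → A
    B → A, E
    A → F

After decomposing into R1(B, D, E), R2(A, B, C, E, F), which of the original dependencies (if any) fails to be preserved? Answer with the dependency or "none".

E, F → D: restricted closure across fragments reaches D.
E → A lies within R2.
B → A, E lies within R2.
A → F lies within R2.
Every dependency is enforceable on the fragments, so the decomposition is dependency-preserving.

none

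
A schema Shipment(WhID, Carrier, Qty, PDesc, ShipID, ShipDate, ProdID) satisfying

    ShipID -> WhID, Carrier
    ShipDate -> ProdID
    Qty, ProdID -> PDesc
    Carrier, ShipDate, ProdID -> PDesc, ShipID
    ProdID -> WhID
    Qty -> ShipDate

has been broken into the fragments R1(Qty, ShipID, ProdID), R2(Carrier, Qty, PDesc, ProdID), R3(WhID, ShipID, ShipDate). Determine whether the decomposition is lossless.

No

Chase test. Columns are WhID, Carrier, Qty, PDesc, ShipID, ShipDate, ProdID; row i has aⱼ where attribute j ∈ Ri, else bᵢⱼ.
Initial tableau (one row per fragment):
  row 1: b11 b12 a3 b14 a5 b16 a7
  row 2: b21 a2 a3 a4 b25 b26 a7
  row 3: a1 b32 b33 b34 a5 a6 b37
Rows 1 and 3 agree on ShipID; apply ShipID→WhID, Carrier and equate their WhID, Carrier entries.
Rows 1 and 2 agree on Qty, ProdID; apply Qty, ProdID→PDesc and equate their PDesc entries.
Rows 1 and 2 agree on ProdID; apply ProdID→WhID and equate their WhID entries.
Rows 1 and 2 agree on Qty; apply Qty→ShipDate and equate their ShipDate entries.
No row becomes fully distinguished — the join is lossy.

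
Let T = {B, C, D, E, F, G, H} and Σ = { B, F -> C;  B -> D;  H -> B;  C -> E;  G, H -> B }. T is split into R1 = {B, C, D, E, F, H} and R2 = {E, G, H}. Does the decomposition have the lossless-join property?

Common attributes: R1 ∩ R2 = {E, H}.
Closure of {E, H}: H → B applies, adding B; B → D applies, adding D. So (E, H)⁺ = {B, D, E, H}.
The closure contains neither all of R1 = {B, C, D, E, F, H} nor all of R2 = {E, G, H}, so the common attributes are not a superkey of either fragment. The join is lossy.

No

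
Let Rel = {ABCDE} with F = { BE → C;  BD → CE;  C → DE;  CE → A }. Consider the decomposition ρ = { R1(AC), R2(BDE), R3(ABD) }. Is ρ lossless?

Chase test. Columns are ABCDE; row i has aⱼ where attribute j ∈ Ri, else bᵢⱼ.
Initial tableau (one row per fragment):
  row 1: a1 b12 a3 b14 b15
  row 2: b21 a2 b23 a4 a5
  row 3: a1 a2 b33 a4 b35
Rows 2 and 3 agree on BD; apply BD→CE and equate their CE entries.
Rows 2 and 3 agree on CE; apply CE→A and equate their A entries.
No row becomes fully distinguished — the join is lossy.

No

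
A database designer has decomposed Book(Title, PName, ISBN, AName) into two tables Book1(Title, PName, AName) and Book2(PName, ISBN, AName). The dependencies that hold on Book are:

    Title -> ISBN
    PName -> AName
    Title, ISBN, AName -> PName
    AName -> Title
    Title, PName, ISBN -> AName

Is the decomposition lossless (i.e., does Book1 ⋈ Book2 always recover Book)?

Yes

Common attributes: Book1 ∩ Book2 = {PName, AName}.
Closure of {PName, AName}: AName → Title applies, adding Title; Title → ISBN applies, adding ISBN. So (PName, AName)⁺ = {Title, PName, ISBN, AName}.
This closure contains every attribute of Book1, so Book1 ∩ Book2 → Book1. The join is lossless.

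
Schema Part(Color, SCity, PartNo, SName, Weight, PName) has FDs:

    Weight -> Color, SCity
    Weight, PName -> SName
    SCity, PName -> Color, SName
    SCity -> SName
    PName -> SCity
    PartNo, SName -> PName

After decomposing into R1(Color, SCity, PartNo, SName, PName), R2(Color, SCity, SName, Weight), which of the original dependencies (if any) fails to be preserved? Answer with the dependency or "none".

none

Weight → Color, SCity lies within R2.
Weight, PName → SName: restricted closure across fragments reaches SName.
SCity, PName → Color, SName lies within R1.
SCity → SName lies within R1.
PName → SCity lies within R1.
PartNo, SName → PName lies within R1.
Every dependency is enforceable on the fragments, so the decomposition is dependency-preserving.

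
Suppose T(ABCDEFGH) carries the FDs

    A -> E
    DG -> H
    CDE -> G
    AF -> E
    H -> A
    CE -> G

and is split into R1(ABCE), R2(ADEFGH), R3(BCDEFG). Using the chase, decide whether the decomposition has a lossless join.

Chase test. Columns are ABCDEFGH; row i has aⱼ where attribute j ∈ Ri, else bᵢⱼ.
Initial tableau (one row per fragment):
  row 1: a1 a2 a3 b14 a5 b16 b17 b18
  row 2: a1 b22 b23 a4 a5 a6 a7 a8
  row 3: b31 a2 a3 a4 a5 a6 a7 b38
Rows 2 and 3 agree on DG; apply DG→H and equate their H entries.
Rows 2 and 3 agree on H; apply H→A and equate their A entries.
Rows 1 and 3 agree on CE; apply CE→G and equate their G entries.
Row 3 is now all distinguished symbols — the join is lossless.

Yes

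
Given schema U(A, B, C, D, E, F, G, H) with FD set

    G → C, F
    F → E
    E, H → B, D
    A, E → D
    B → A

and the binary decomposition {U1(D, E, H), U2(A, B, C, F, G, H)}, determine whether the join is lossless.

No

Common attributes: U1 ∩ U2 = {H}.
No dependency enlarges {H}, so (H)⁺ = {H}.
The closure contains neither all of U1 = {D, E, H} nor all of U2 = {A, B, C, F, G, H}, so the common attributes are not a superkey of either fragment. The join is lossy.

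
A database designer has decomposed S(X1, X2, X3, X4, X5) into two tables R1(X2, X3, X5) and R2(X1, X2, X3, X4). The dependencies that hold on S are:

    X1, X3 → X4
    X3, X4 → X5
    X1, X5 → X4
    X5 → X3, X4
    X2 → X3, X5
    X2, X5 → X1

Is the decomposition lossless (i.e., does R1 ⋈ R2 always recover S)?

Yes

Common attributes: R1 ∩ R2 = {X2, X3}.
Closure of {X2, X3}: X2 → X3, X5 applies, adding X5; X2, X5 → X1 applies, adding X1; X1, X3 → X4 applies, adding X4. So (X2, X3)⁺ = {X1, X2, X3, X4, X5}.
This closure contains every attribute of R1, so R1 ∩ R2 → R1. The join is lossless.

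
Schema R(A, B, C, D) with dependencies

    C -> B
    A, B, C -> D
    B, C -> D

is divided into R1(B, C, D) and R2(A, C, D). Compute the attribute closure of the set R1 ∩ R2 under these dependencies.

B, C, D

R1 ∩ R2 = {C, D}.
C → B applies, adding B
Closure: {B, C, D}.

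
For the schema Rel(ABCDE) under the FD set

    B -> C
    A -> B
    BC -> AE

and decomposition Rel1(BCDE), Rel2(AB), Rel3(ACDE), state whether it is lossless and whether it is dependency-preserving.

Lossless test (chase): Rows 1 and 2 agree on B; apply B→C and equate their C entries. Rows 2 and 3 agree on A; apply A→B and equate their B entries. Rows 1 and 2 agree on BC; apply BC→AE and equate their AE entries. Row 1 is now all distinguished symbols — the join is lossless.
Dependency preservation: BC → AE is not contained in any single fragment, but the restricted closure of its left-hand side across the fragments still reaches the right-hand side; the remaining FDs each lie inside some fragment. All dependencies are preserved.

lossless and dependency-preserving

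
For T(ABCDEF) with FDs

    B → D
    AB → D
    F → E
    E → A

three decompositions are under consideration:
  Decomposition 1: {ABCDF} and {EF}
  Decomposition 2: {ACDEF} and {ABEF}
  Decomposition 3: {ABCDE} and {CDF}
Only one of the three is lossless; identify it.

Decomposition 1

Decomposition 1: common = {F}, closure = {AEF} → lossless.
Decomposition 2: common = {AEF}, closure = {AEF} → lossy.
Decomposition 3: common = {CD}, closure = {CD} → lossy.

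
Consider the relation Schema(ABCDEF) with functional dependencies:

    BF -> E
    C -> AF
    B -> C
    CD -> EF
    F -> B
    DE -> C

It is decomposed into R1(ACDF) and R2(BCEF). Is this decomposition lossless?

Common attributes: R1 ∩ R2 = {CF}.
Closure of {CF}: C → AF applies, adding A; F → B applies, adding B; BF → E applies, adding E. So (CF)⁺ = {ABCEF}.
This closure contains every attribute of R2, so R1 ∩ R2 → R2. The join is lossless.

Yes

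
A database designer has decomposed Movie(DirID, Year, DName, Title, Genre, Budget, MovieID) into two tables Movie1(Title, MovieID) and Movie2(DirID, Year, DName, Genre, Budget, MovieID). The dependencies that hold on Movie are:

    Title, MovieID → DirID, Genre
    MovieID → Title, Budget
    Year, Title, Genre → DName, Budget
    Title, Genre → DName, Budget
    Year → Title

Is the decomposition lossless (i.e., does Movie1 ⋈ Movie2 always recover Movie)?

Common attributes: Movie1 ∩ Movie2 = {MovieID}.
Closure of {MovieID}: MovieID → Title, Budget applies, adding Title, Budget; Title, MovieID → DirID, Genre applies, adding DirID, Genre; Title, Genre → DName, Budget applies, adding DName. So (MovieID)⁺ = {DirID, DName, Title, Genre, Budget, MovieID}.
This closure contains every attribute of Movie1, so Movie1 ∩ Movie2 → Movie1. The join is lossless.

Yes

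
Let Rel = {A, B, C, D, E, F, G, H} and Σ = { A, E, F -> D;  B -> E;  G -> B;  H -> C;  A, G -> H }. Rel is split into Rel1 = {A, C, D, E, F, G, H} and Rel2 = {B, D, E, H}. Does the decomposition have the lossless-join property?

No

Common attributes: Rel1 ∩ Rel2 = {D, E, H}.
Closure of {D, E, H}: H → C applies, adding C. So (D, E, H)⁺ = {C, D, E, H}.
The closure contains neither all of Rel1 = {A, C, D, E, F, G, H} nor all of Rel2 = {B, D, E, H}, so the common attributes are not a superkey of either fragment. The join is lossy.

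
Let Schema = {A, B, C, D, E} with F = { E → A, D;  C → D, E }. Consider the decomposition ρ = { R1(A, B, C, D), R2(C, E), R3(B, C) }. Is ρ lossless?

Yes

Chase test. Columns are A, B, C, D, E; row i has aⱼ where attribute j ∈ Ri, else bᵢⱼ.
Initial tableau (one row per fragment):
  row 1: a1 a2 a3 a4 b15
  row 2: b21 b22 a3 b24 a5
  row 3: b31 a2 a3 b34 b35
Rows 1 and 2 agree on C; apply C→D, E and equate their D, E entries.
Rows 1 and 3 agree on C; apply C→D, E and equate their D, E entries.
Rows 1 and 2 agree on E; apply E→A, D and equate their A, D entries.
Rows 1 and 3 agree on E; apply E→A, D and equate their A, D entries.
Row 1 is now all distinguished symbols — the join is lossless.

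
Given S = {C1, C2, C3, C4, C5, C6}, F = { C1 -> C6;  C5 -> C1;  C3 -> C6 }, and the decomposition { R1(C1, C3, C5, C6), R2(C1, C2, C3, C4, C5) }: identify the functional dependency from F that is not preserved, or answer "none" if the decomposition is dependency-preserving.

none

C1 → C6 lies within R1.
C5 → C1 lies within R1.
C3 → C6 lies within R1.
Every dependency is enforceable on the fragments, so the decomposition is dependency-preserving.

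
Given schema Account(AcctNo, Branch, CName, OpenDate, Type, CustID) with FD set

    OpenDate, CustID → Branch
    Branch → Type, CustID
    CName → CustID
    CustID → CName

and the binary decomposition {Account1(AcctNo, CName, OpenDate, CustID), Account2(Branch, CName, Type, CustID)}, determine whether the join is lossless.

No

Common attributes: Account1 ∩ Account2 = {CName, CustID}.
No dependency enlarges {CName, CustID}, so (CName, CustID)⁺ = {CName, CustID}.
The closure contains neither all of Account1 = {AcctNo, CName, OpenDate, CustID} nor all of Account2 = {Branch, CName, Type, CustID}, so the common attributes are not a superkey of either fragment. The join is lossy.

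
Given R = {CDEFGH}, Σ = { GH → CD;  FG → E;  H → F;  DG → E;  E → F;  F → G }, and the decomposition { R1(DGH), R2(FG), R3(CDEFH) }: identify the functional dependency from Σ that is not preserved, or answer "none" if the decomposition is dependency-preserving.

DG → E

Check DG → E: no single fragment contains all of {DEG}, and the restricted closure of {DG} across the fragments never reaches {E}.
GH → CD is preserved.
FG → E is preserved.
H → F is preserved.
E → F is preserved.
F → G is preserved.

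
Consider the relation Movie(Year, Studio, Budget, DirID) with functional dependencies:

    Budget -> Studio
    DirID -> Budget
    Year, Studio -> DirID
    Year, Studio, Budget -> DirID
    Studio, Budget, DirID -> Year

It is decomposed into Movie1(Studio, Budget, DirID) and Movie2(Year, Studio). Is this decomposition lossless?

Common attributes: Movie1 ∩ Movie2 = {Studio}.
No dependency enlarges {Studio}, so (Studio)⁺ = {Studio}.
The closure contains neither all of Movie1 = {Studio, Budget, DirID} nor all of Movie2 = {Year, Studio}, so the common attributes are not a superkey of either fragment. The join is lossy.

No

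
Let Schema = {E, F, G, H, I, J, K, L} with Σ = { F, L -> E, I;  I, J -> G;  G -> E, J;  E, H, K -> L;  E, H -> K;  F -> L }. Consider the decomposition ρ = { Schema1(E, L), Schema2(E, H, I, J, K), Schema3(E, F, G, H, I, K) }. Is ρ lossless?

Chase test. Columns are E, F, G, H, I, J, K, L; row i has aⱼ where attribute j ∈ Schemai, else bᵢⱼ.
Initial tableau (one row per fragment):
  row 1: a1 b12 b13 b14 b15 b16 b17 a8
  row 2: a1 b22 b23 a4 a5 a6 a7 b28
  row 3: a1 a2 a3 a4 a5 b36 a7 b38
Rows 2 and 3 agree on E, H, K; apply E, H, K→L and equate their L entries.
No row becomes fully distinguished — the join is lossy.

No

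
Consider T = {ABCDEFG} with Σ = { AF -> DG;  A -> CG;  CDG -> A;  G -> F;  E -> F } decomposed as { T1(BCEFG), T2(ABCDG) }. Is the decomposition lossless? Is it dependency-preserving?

lossy but dependency-preserving

Lossless test: (BCG)⁺ = {BCFG}, which is a superkey of neither fragment — lossy.
Dependency preservation: AF → DG is not contained in any single fragment, but the restricted closure of its left-hand side across the fragments still reaches the right-hand side; the remaining FDs each lie inside some fragment. All dependencies are preserved.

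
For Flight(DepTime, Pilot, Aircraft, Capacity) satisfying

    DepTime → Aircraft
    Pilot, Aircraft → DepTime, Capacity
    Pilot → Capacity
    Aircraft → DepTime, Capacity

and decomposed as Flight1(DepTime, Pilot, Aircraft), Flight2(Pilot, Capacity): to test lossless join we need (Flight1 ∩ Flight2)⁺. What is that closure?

Flight1 ∩ Flight2 = {Pilot}.
Pilot → Capacity applies, adding Capacity
Closure: {Pilot, Capacity}.

Pilot, Capacity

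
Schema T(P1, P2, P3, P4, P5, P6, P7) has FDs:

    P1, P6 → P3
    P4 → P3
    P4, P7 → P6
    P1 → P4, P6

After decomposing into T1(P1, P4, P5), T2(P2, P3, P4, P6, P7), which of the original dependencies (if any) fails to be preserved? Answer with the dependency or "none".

Check P1 → P4, P6: no single fragment contains all of {P1, P4, P6}, and the restricted closure of {P1} across the fragments never reaches {P4, P6}.
P1, P6 → P3 is preserved.
P4 → P3 is preserved.
P4, P7 → P6 is preserved.

P1 → P4, P6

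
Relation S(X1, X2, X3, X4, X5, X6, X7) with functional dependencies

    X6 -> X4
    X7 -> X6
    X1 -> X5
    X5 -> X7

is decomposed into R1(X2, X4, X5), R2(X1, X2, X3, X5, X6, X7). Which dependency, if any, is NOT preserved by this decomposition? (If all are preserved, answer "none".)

Check X6 → X4: no single fragment contains all of {X4, X6}, and the restricted closure of {X6} across the fragments never reaches {X4}.
X7 → X6 is preserved.
X1 → X5 is preserved.
X5 → X7 is preserved.

X6 -> X4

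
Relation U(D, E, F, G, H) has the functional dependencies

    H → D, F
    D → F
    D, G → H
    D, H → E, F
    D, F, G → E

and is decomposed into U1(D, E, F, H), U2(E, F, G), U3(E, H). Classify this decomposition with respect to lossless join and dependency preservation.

Lossless test (chase): Rows 1 and 3 agree on H; apply H→D, F and equate their D, F entries. No row becomes fully distinguished — the join is lossy.
Dependency preservation: the restricted closure of {D, G} across the fragments never reaches {H}, so D, G → H cannot be enforced without a join — not preserved.

lossy and not dependency-preserving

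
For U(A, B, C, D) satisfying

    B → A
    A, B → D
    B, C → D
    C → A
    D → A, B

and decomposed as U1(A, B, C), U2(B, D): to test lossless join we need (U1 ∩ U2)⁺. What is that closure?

U1 ∩ U2 = {B}.
B → A applies, adding A
A, B → D applies, adding D
Closure: {A, B, D}.

A, B, D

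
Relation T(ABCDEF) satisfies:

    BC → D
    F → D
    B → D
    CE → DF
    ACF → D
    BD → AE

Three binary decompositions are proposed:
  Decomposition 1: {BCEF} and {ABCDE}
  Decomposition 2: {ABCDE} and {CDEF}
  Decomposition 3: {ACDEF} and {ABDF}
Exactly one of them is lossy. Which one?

Decomposition 1: common = {BCE}, closure = {ABCDEF} → lossless.
Decomposition 2: common = {CDE}, closure = {CDEF} → lossless.
Decomposition 3: common = {ADF}, closure = {ADF} → lossy.

Decomposition 3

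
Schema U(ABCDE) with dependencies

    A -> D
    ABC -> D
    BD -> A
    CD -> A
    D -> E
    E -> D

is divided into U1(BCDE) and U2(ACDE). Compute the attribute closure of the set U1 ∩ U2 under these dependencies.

ACDE

U1 ∩ U2 = {CDE}.
CD → A applies, adding A
Closure: {ACDE}.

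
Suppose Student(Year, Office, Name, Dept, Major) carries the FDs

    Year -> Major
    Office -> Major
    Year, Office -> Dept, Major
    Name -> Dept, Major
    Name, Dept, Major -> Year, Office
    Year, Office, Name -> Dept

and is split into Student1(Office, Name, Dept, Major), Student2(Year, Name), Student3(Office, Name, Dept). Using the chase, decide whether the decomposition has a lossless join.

Yes

Chase test. Columns are Year, Office, Name, Dept, Major; row i has aⱼ where attribute j ∈ Studenti, else bᵢⱼ.
Initial tableau (one row per fragment):
  row 1: b11 a2 a3 a4 a5
  row 2: a1 b22 a3 b24 b25
  row 3: b31 a2 a3 a4 b35
Rows 1 and 3 agree on Office; apply Office→Major and equate their Major entries.
Rows 1 and 2 agree on Name; apply Name→Dept, Major and equate their Dept, Major entries.
Rows 1 and 2 agree on Name, Dept, Major; apply Name, Dept, Major→Year, Office and equate their Year, Office entries.
Rows 1 and 3 agree on Name, Dept, Major; apply Name, Dept, Major→Year, Office and equate their Year, Office entries.
Row 1 is now all distinguished symbols — the join is lossless.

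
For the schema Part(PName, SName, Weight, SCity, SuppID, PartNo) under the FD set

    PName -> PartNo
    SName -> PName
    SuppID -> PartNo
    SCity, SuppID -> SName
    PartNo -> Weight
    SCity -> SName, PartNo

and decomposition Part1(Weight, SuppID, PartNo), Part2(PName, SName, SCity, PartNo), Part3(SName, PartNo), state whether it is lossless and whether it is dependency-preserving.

lossy but dependency-preserving

Lossless test (chase): Rows 2 and 3 agree on SName; apply SName→PName and equate their PName entries. Rows 1 and 2 agree on PartNo; apply PartNo→Weight and equate their Weight entries. Rows 1 and 3 agree on PartNo; apply PartNo→Weight and equate their Weight entries. No row becomes fully distinguished — the join is lossy.
Dependency preservation: SCity, SuppID → SName is not contained in any single fragment, but the restricted closure of its left-hand side across the fragments still reaches the right-hand side; the remaining FDs each lie inside some fragment. All dependencies are preserved.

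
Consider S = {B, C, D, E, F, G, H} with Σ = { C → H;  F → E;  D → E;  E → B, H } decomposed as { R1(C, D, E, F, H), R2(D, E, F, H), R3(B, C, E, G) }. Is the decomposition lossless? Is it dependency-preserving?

Lossless test (chase): Rows 1 and 3 agree on C; apply C→H and equate their H entries. Rows 1 and 2 agree on E; apply E→B, H and equate their B, H entries. Rows 1 and 3 agree on E; apply E→B, H and equate their B, H entries. No row becomes fully distinguished — the join is lossy.
Dependency preservation: E → B, H is not contained in any single fragment, but the restricted closure of its left-hand side across the fragments still reaches the right-hand side; the remaining FDs each lie inside some fragment. All dependencies are preserved.

lossy but dependency-preserving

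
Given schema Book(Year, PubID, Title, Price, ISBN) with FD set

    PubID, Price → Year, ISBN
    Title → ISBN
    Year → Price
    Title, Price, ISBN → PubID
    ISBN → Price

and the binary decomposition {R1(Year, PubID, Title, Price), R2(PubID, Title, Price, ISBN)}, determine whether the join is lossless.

Common attributes: R1 ∩ R2 = {PubID, Title, Price}.
Closure of {PubID, Title, Price}: PubID, Price → Year, ISBN applies, adding Year, ISBN. So (PubID, Title, Price)⁺ = {Year, PubID, Title, Price, ISBN}.
This closure contains every attribute of R1, so R1 ∩ R2 → R1. The join is lossless.

Yes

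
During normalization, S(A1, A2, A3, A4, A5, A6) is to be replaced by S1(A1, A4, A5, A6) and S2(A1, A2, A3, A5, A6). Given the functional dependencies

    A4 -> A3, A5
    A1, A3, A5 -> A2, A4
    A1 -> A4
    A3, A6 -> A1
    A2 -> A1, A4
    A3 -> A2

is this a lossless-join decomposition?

Yes

Common attributes: S1 ∩ S2 = {A1, A5, A6}.
Closure of {A1, A5, A6}: A1 → A4 applies, adding A4; A4 → A3, A5 applies, adding A3; A1, A3, A5 → A2, A4 applies, adding A2. So (A1, A5, A6)⁺ = {A1, A2, A3, A4, A5, A6}.
This closure contains every attribute of S1, so S1 ∩ S2 → S1. The join is lossless.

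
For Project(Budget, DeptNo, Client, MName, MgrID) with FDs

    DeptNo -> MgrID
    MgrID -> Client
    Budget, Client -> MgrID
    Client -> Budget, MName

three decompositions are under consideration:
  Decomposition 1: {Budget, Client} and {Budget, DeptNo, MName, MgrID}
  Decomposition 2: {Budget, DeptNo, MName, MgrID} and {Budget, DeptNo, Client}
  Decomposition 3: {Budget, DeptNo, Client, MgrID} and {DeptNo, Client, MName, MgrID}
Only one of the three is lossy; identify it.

Decomposition 1

Decomposition 1: common = {Budget}, closure = {Budget} → lossy.
Decomposition 2: common = {Budget, DeptNo}, closure = {Budget, DeptNo, Client, MName, MgrID} → lossless.
Decomposition 3: common = {DeptNo, Client, MgrID}, closure = {Budget, DeptNo, Client, MName, MgrID} → lossless.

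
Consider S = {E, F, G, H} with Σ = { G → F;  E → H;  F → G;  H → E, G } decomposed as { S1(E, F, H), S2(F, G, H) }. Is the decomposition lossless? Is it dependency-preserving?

lossless and dependency-preserving

Lossless test: (F, H)⁺ = {E, F, G, H}, which contains all of one fragment — lossless.
Dependency preservation: H → E, G is not contained in any single fragment, but the restricted closure of its left-hand side across the fragments still reaches the right-hand side; the remaining FDs each lie inside some fragment. All dependencies are preserved.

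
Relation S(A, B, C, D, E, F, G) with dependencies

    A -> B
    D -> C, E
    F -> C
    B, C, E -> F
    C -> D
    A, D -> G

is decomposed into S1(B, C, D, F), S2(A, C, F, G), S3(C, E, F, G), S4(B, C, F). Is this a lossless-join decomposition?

Chase test. Columns are A, B, C, D, E, F, G; row i has aⱼ where attribute j ∈ Si, else bᵢⱼ.
Initial tableau (one row per fragment):
  row 1: b11 a2 a3 a4 b15 a6 b17
  row 2: a1 b22 a3 b24 b25 a6 a7
  row 3: b31 b32 a3 b34 a5 a6 a7
  row 4: b41 a2 a3 b44 b45 a6 b47
Rows 1 and 2 agree on C; apply C→D and equate their D entries.
Rows 1 and 3 agree on C; apply C→D and equate their D entries.
Rows 1 and 4 agree on C; apply C→D and equate their D entries.
Rows 1 and 2 agree on D; apply D→C, E and equate their C, E entries.
Rows 1 and 3 agree on D; apply D→C, E and equate their C, E entries.
Rows 1 and 4 agree on D; apply D→C, E and equate their C, E entries.
No row becomes fully distinguished — the join is lossy.

No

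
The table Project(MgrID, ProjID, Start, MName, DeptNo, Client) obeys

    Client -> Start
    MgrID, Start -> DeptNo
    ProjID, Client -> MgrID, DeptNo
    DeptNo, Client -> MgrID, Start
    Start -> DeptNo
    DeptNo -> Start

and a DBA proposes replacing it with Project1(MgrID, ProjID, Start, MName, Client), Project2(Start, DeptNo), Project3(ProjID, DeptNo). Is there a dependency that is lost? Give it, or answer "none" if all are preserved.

Client → Start lies within Project1.
MgrID, Start → DeptNo: restricted closure across fragments reaches DeptNo.
ProjID, Client → MgrID, DeptNo: restricted closure across fragments reaches MgrID, DeptNo.
DeptNo, Client → MgrID, Start: restricted closure across fragments reaches MgrID, Start.
Start → DeptNo lies within Project2.
DeptNo → Start lies within Project2.
Every dependency is enforceable on the fragments, so the decomposition is dependency-preserving.

none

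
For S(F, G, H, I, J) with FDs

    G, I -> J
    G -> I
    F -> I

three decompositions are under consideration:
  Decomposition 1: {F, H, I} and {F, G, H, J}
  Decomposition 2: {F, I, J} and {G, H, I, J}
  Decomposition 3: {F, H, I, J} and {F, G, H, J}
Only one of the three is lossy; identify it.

Decomposition 1: common = {F, H}, closure = {F, H, I} → lossless.
Decomposition 2: common = {I, J}, closure = {I, J} → lossy.
Decomposition 3: common = {F, H, J}, closure = {F, H, I, J} → lossless.

Decomposition 2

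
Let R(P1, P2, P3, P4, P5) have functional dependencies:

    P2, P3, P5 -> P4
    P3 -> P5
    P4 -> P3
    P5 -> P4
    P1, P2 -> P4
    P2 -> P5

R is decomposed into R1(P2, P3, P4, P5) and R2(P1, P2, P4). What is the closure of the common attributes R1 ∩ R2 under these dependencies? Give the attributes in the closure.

P2, P3, P4, P5

R1 ∩ R2 = {P2, P4}.
P4 → P3 applies, adding P3
P2 → P5 applies, adding P5
Closure: {P2, P3, P4, P5}.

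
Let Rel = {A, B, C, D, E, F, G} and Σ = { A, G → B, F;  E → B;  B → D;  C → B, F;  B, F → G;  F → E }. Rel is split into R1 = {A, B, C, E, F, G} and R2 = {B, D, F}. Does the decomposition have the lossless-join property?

Yes

Common attributes: R1 ∩ R2 = {B, F}.
Closure of {B, F}: B → D applies, adding D; B, F → G applies, adding G; F → E applies, adding E. So (B, F)⁺ = {B, D, E, F, G}.
This closure contains every attribute of R2, so R1 ∩ R2 → R2. The join is lossless.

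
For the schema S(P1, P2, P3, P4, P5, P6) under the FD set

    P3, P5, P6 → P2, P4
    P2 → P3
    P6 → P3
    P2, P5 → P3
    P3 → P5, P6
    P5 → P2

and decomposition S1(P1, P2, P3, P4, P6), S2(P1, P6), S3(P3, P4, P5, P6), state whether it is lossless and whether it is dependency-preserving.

Lossless test (chase): Rows 1 and 2 agree on P6; apply P6→P3 and equate their P3 entries. Rows 1 and 2 agree on P3; apply P3→P5, P6 and equate their P5, P6 entries. Rows 1 and 3 agree on P3; apply P3→P5, P6 and equate their P5, P6 entries. Rows 1 and 2 agree on P5; apply P5→P2 and equate their P2 entries. Rows 1 and 3 agree on P5; apply P5→P2 and equate their P2 entries. Rows 1 and 2 agree on P3, P5, P6; apply P3, P5, P6→P2, P4 and equate their P2, P4 entries. Row 1 is now all distinguished symbols — the join is lossless.
Dependency preservation: P3, P5, P6 → P2, P4; P2, P5 → P3; P5 → P2 are not contained in any single fragment, but the restricted closure of each left-hand side across the fragments still reaches the right-hand side; the remaining FDs each lie inside some fragment. All dependencies are preserved.

lossless and dependency-preserving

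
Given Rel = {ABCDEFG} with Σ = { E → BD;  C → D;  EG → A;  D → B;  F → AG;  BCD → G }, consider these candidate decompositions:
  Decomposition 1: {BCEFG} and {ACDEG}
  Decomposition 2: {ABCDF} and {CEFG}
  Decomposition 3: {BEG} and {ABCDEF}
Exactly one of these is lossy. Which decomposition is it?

Decomposition 1: common = {CEG}, closure = {ABCDEG} → lossless.
Decomposition 2: common = {CF}, closure = {ABCDFG} → lossless.
Decomposition 3: common = {BE}, closure = {BDE} → lossy.

Decomposition 3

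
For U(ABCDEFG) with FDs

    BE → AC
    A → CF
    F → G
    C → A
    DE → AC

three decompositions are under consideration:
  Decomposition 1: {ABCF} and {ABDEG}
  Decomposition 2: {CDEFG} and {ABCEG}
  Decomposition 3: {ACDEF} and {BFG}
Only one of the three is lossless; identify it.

Decomposition 1

Decomposition 1: common = {AB}, closure = {ABCFG} → lossless.
Decomposition 2: common = {CEG}, closure = {ACEFG} → lossy.
Decomposition 3: common = {F}, closure = {FG} → lossy.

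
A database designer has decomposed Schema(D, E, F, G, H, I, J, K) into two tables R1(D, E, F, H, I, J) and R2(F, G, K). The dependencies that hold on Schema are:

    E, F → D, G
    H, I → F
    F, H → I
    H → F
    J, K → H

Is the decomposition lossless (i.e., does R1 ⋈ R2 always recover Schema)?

Common attributes: R1 ∩ R2 = {F}.
No dependency enlarges {F}, so (F)⁺ = {F}.
The closure contains neither all of R1 = {D, E, F, H, I, J} nor all of R2 = {F, G, K}, so the common attributes are not a superkey of either fragment. The join is lossy.

No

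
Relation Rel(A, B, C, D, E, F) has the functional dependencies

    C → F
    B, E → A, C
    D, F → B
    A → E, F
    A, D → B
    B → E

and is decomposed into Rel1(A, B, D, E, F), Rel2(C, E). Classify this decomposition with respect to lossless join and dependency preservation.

Lossless test: (E)⁺ = {E}, which is a superkey of neither fragment — lossy.
Dependency preservation: the restricted closure of {C} across the fragments never reaches {F}, so C → F cannot be enforced without a join — not preserved.

lossy and not dependency-preserving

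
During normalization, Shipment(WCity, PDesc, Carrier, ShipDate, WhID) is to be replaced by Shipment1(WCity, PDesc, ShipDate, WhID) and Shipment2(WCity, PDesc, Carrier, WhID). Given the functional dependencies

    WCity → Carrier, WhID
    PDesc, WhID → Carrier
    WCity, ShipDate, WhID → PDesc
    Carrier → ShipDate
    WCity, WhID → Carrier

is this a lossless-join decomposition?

Common attributes: Shipment1 ∩ Shipment2 = {WCity, PDesc, WhID}.
Closure of {WCity, PDesc, WhID}: WCity → Carrier, WhID applies, adding Carrier; Carrier → ShipDate applies, adding ShipDate. So (WCity, PDesc, WhID)⁺ = {WCity, PDesc, Carrier, ShipDate, WhID}.
This closure contains every attribute of Shipment1, so Shipment1 ∩ Shipment2 → Shipment1. The join is lossless.

Yes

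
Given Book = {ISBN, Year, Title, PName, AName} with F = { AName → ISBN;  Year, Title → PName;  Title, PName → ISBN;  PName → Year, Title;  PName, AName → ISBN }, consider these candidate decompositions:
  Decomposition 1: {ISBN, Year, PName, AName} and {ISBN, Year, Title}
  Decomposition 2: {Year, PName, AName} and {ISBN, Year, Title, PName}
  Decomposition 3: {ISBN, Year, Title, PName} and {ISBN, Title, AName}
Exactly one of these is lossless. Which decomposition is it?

Decomposition 1: common = {ISBN, Year}, closure = {ISBN, Year} → lossy.
Decomposition 2: common = {Year, PName}, closure = {ISBN, Year, Title, PName} → lossless.
Decomposition 3: common = {ISBN, Title}, closure = {ISBN, Title} → lossy.

Decomposition 2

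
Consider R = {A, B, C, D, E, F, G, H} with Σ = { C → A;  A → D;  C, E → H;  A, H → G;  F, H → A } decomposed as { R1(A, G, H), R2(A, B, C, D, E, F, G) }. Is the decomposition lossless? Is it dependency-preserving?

Lossless test: (A, G)⁺ = {A, D, G}, which is a superkey of neither fragment — lossy.
Dependency preservation: the restricted closure of {C, E} across the fragments never reaches {H}, so C, E → H cannot be enforced without a join — not preserved.

lossy and not dependency-preserving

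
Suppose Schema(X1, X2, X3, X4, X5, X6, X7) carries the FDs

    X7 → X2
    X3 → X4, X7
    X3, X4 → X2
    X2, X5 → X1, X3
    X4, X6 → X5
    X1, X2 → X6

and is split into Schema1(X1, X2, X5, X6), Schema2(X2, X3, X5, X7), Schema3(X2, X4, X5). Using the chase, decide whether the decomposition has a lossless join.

Yes

Chase test. Columns are X1, X2, X3, X4, X5, X6, X7; row i has aⱼ where attribute j ∈ Schemai, else bᵢⱼ.
Initial tableau (one row per fragment):
  row 1: a1 a2 b13 b14 a5 a6 b17
  row 2: b21 a2 a3 b24 a5 b26 a7
  row 3: b31 a2 b33 a4 a5 b36 b37
Rows 1 and 2 agree on X2, X5; apply X2, X5→X1, X3 and equate their X1, X3 entries.
Rows 1 and 3 agree on X2, X5; apply X2, X5→X1, X3 and equate their X1, X3 entries.
Rows 1 and 2 agree on X1, X2; apply X1, X2→X6 and equate their X6 entries.
Rows 1 and 3 agree on X1, X2; apply X1, X2→X6 and equate their X6 entries.
Rows 1 and 2 agree on X3; apply X3→X4, X7 and equate their X4, X7 entries.
Rows 1 and 3 agree on X3; apply X3→X4, X7 and equate their X4, X7 entries.
Row 1 is now all distinguished symbols — the join is lossless.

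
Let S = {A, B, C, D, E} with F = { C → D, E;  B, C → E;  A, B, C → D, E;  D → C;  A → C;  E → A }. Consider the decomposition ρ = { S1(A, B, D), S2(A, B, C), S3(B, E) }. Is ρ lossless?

Chase test. Columns are A, B, C, D, E; row i has aⱼ where attribute j ∈ Si, else bᵢⱼ.
Initial tableau (one row per fragment):
  row 1: a1 a2 b13 a4 b15
  row 2: a1 a2 a3 b24 b25
  row 3: b31 a2 b33 b34 a5
Rows 1 and 2 agree on A; apply A→C and equate their C entries.
Rows 1 and 2 agree on C; apply C→D, E and equate their D, E entries.
No row becomes fully distinguished — the join is lossy.

No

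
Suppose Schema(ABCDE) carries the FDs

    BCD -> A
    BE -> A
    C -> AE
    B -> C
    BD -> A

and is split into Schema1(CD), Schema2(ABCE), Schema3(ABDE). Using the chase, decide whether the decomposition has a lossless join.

Chase test. Columns are ABCDE; row i has aⱼ where attribute j ∈ Schemai, else bᵢⱼ.
Initial tableau (one row per fragment):
  row 1: b11 b12 a3 a4 b15
  row 2: a1 a2 a3 b24 a5
  row 3: a1 a2 b33 a4 a5
Rows 1 and 2 agree on C; apply C→AE and equate their AE entries.
Rows 2 and 3 agree on B; apply B→C and equate their C entries.
Row 3 is now all distinguished symbols — the join is lossless.

Yes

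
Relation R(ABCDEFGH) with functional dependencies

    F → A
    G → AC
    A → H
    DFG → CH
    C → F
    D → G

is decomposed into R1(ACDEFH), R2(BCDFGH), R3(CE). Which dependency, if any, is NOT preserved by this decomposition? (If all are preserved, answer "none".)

none

F → A lies within R1.
G → AC: restricted closure across fragments reaches AC.
A → H lies within R1.
DFG → CH lies within R2.
C → F lies within R1.
D → G lies within R2.
Every dependency is enforceable on the fragments, so the decomposition is dependency-preserving.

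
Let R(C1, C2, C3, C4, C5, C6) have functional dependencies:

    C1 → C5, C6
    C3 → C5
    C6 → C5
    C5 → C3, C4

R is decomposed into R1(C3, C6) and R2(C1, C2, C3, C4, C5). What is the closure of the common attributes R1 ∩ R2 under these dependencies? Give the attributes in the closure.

C3, C4, C5

R1 ∩ R2 = {C3}.
C3 → C5 applies, adding C5
C5 → C3, C4 applies, adding C4
Closure: {C3, C4, C5}.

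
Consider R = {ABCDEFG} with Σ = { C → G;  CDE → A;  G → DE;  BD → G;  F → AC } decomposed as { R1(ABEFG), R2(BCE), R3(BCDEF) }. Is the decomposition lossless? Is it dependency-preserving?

lossless but not dependency-preserving

Lossless test (chase): Rows 2 and 3 agree on C; apply C→G and equate their G entries. Rows 2 and 3 agree on G; apply G→DE and equate their DE entries. Rows 1 and 3 agree on F; apply F→AC and equate their AC entries. Rows 1 and 2 agree on C; apply C→G and equate their G entries. Rows 2 and 3 agree on CDE; apply CDE→A and equate their A entries. Rows 1 and 2 agree on G; apply G→DE and equate their DE entries. Row 1 is now all distinguished symbols — the join is lossless.
Dependency preservation: the restricted closure of {C} across the fragments never reaches {G}, so C → G cannot be enforced without a join — not preserved.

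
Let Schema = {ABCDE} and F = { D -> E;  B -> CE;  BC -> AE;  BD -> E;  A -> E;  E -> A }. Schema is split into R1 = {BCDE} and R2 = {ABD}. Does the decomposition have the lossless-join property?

Yes

Common attributes: R1 ∩ R2 = {BD}.
Closure of {BD}: D → E applies, adding E; B → CE applies, adding C; BC → AE applies, adding A. So (BD)⁺ = {ABCDE}.
This closure contains every attribute of R1, so R1 ∩ R2 → R1. The join is lossless.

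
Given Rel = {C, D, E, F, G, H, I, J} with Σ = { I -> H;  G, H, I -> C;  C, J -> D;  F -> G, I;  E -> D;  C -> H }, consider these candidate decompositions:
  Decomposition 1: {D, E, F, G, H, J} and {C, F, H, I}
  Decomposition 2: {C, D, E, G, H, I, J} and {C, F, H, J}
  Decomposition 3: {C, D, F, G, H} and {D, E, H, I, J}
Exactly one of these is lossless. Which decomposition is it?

Decomposition 1

Decomposition 1: common = {F, H}, closure = {C, F, G, H, I} → lossless.
Decomposition 2: common = {C, H, J}, closure = {C, D, H, J} → lossy.
Decomposition 3: common = {D, H}, closure = {D, H} → lossy.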